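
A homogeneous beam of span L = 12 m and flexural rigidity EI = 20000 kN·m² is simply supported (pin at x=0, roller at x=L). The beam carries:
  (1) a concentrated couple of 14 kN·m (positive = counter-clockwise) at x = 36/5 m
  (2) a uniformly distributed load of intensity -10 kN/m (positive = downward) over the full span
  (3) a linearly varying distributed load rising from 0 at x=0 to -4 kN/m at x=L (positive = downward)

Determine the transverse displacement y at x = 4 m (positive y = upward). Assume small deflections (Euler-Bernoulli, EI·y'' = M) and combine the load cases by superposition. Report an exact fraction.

y(4) = 19378/140625 m

Load 1 — applied couple M₀=14 kN·m at a=36/5 m (b=L-a=24/5):
  y_1 = (M₀x³/(6L)+C₁x)/EI  [x≤a] with C₁=M₀(3b²-L²)/(6L)=-364/25 = (14·4³/(6·12)+(-364/25)·4)/20000 = -322/140625 m
Load 2 — uniform load w=-10 kN/m over full span:
  y_2 = -wx(L³-2Lx²+x³)/(24EI) = -(-10)·4·(12³-2·12·4²+4³)/(24·20000) = 44/375 m
Load 3 — triangular load w₀=-4 kN/m (0→w₀ over full span):
  y_3 = -w₀x(7L⁴-10L²x²+3x⁴)/(360LEI) = -(-4)·4·(7·12⁴-10·12²·4²+3·4⁴)/(360·12·20000) = 128/5625 m
Superposition: y = Σ y_i = 19378/140625 m ≈ 0.137799 m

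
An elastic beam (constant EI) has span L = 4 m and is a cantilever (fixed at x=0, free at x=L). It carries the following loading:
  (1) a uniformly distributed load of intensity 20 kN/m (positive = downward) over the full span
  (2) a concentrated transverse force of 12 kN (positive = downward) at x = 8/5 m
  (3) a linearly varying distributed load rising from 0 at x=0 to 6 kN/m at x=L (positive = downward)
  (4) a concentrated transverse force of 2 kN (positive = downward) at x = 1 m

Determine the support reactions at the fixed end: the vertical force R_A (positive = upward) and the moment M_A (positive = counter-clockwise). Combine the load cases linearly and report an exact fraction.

R_A = 106 kN, M_A = 1066/5 kN·m

Load 1 — uniform load w=20 kN/m over full span:
  R_A = wL = 20·4 = 80 kN
  M_A = wL²/2 = 20·4²/2 = 160 kN·m
Load 2 — point force P=12 kN at a=8/5 m (b=L-a=12/5):
  R_A = P = 12 kN
  M_A = Pa = 12·(8/5) = 96/5 kN·m
Load 3 — triangular load w₀=6 kN/m (0→w₀ over full span):
  R_A = w₀L/2 = 6·4/2 = 12 kN
  M_A = w₀L²/3 = 6·4²/3 = 32 kN·m
Load 4 — point force P=2 kN at a=1 m (b=L-a=3):
  R_A = P = 2 kN
  M_A = Pa = 2·1 = 2 kN·m
Superposition: R_A = 106 kN, M_A = 1066/5 kN·m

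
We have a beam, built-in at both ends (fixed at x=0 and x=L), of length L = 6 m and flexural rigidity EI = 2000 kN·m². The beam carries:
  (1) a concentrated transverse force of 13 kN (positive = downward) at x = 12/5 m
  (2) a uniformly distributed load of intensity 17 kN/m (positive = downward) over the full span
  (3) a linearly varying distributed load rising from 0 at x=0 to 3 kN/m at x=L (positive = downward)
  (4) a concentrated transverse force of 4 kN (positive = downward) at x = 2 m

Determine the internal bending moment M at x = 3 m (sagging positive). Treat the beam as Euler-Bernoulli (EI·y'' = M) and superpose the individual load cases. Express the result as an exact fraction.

Load 1 — point force P=13 kN at a=12/5 m (b=L-a=18/5):
  M_1 = Pa²(a+3b)(L-x)/L³ - Pa²b/L²  [x>a] = 13·(12/5)²·((12/5)+3·(18/5))·(6-3)/6³ - 13·(12/5)²·(18/5)/6² = 156/25 kN·m
Load 2 — uniform load w=17 kN/m over full span:
  M_2 = wLx/2 - wL²/12 - wx²/2 = 17·6·3/2 - 17·6²/12 - 17·3²/2 = 51/2 kN·m
Load 3 — triangular load w₀=3 kN/m (0→w₀ over full span):
  M_3 = 3w₀Lx/20 - w₀L²/30 - w₀x³/(6L) = 3·3·6·3/20 - 3·6²/30 - 3·3³/(6·6) = 9/4 kN·m
Load 4 — point force P=4 kN at a=2 m (b=L-a=4):
  M_4 = Pa²(a+3b)(L-x)/L³ - Pa²b/L²  [x>a] = 4·2²·(2+3·4)·(6-3)/6³ - 4·2²·4/6² = 4/3 kN·m
Superposition: M = Σ M_i = 10597/300 kN·m ≈ 35.323333 kN·m

M(3) = 10597/300 kN·m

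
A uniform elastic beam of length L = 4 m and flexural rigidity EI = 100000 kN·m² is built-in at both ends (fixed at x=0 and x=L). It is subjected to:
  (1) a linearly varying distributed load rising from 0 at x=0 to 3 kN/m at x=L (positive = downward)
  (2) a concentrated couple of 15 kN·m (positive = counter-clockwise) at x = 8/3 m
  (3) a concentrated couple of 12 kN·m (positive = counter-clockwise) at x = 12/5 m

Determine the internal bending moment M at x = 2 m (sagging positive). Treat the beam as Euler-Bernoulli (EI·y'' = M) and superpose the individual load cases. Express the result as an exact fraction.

M(2) = 54/5 kN·m

Load 1 — triangular load w₀=3 kN/m (0→w₀ over full span):
  M_1 = 3w₀Lx/20 - w₀L²/30 - w₀x³/(6L) = 3·3·4·2/20 - 3·4²/30 - 3·2³/(6·4) = 1 kN·m
Load 2 — applied couple M₀=15 kN·m at a=8/3 m (b=L-a=4/3):
  M_2 = R_Ax - M_A  [x≤a] with R_A=5, M_A=5 = 5·2 - 5 = 5 kN·m
Load 3 — applied couple M₀=12 kN·m at a=12/5 m (b=L-a=8/5):
  M_3 = R_Ax - M_A  [x≤a] with R_A=108/25, M_A=96/25 = (108/25)·2 - (96/25) = 24/5 kN·m
Superposition: M = Σ M_i = 54/5 kN·m ≈ 10.800000 kN·m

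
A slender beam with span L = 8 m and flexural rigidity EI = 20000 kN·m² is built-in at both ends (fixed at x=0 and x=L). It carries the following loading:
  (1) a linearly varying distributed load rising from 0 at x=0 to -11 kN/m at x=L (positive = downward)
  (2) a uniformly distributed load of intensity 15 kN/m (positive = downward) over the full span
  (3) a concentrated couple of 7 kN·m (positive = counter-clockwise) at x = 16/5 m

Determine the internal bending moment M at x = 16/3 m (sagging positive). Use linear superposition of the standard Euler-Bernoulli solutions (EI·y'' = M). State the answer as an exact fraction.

M(16/3) = 27092/2025 kN·m

Load 1 — triangular load w₀=-11 kN/m (0→w₀ over full span):
  M_1 = 3w₀Lx/20 - w₀L²/30 - w₀x³/(6L) = 3·(-11)·8·(16/3)/20 - (-11)·8²/30 - (-11)·(16/3)³/(6·8) = -4928/405 kN·m
Load 2 — uniform load w=15 kN/m over full span:
  M_2 = wLx/2 - wL²/12 - wx²/2 = 15·8·(16/3)/2 - 15·8²/12 - 15·(16/3)²/2 = 80/3 kN·m
Load 3 — applied couple M₀=7 kN·m at a=16/5 m (b=L-a=24/5):
  M_3 = R_Ax - M_A - M₀  [x>a] with R_A=63/50, M_A=21/25 = (63/50)·(16/3) - (21/25) - 7 = -28/25 kN·m
Superposition: M = Σ M_i = 27092/2025 kN·m ≈ 13.378765 kN·m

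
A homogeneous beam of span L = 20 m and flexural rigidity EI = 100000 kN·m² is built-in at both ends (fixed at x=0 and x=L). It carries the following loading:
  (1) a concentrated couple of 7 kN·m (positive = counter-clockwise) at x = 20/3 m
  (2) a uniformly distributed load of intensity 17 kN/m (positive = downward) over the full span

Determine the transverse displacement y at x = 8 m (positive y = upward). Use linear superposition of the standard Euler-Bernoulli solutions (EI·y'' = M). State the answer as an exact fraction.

y(8) = -4059/62500 m

Load 1 — applied couple M₀=7 kN·m at a=20/3 m (b=L-a=40/3):
  y_1 = (R_Ax³/6 - M_Ax²/2 - M₀(x-a)²/2)/EI  [x>a] with R_A=7/15, M_A=0 = ((7/15)·8³/6 - 0·8²/2 - 7·(8-(20/3))²/2)/100000 = 21/62500 m
Load 2 — uniform load w=17 kN/m over full span:
  y_2 = -wx²(L-x)²/(24EI) = -17·8²·(20-8)²/(24·100000) = -204/3125 m
Superposition: y = Σ y_i = -4059/62500 m ≈ -0.064944 m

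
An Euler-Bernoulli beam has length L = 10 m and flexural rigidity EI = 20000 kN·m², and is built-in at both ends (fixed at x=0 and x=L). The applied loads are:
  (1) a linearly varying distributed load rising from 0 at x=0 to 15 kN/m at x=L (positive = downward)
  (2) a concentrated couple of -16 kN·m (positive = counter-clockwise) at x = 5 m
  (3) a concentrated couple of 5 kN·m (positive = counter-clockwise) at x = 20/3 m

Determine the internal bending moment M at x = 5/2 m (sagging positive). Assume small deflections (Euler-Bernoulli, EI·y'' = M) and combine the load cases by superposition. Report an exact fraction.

Load 1 — triangular load w₀=15 kN/m (0→w₀ over full span):
  M_1 = 3w₀Lx/20 - w₀L²/30 - w₀x³/(6L) = 3·15·10·(5/2)/20 - 15·10²/30 - 15·(5/2)³/(6·10) = 75/32 kN·m
Load 2 — applied couple M₀=-16 kN·m at a=5 m (b=L-a=5):
  M_2 = R_Ax - M_A  [x≤a] with R_A=-12/5, M_A=-4 = (-12/5)·(5/2) - (-4) = -2 kN·m
Load 3 — applied couple M₀=5 kN·m at a=20/3 m (b=L-a=10/3):
  M_3 = R_Ax - M_A  [x≤a] with R_A=2/3, M_A=5/3 = (2/3)·(5/2) - (5/3) = 0 kN·m
Superposition: M = Σ M_i = 11/32 kN·m ≈ 0.343750 kN·m

M(5/2) = 11/32 kN·m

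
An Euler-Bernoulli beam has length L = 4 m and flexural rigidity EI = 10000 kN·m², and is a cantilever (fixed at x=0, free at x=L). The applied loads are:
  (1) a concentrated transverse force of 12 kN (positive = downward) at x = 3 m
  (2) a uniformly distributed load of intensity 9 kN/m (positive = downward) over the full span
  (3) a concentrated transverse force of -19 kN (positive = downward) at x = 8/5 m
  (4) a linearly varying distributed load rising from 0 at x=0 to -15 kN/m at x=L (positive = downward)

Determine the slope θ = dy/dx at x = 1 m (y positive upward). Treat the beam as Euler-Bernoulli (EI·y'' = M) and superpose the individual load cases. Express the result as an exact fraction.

θ(1) = 89/1600000 rad

Load 1 — point force P=12 kN at a=3 m (b=L-a=1):
  θ_1 = -Px(2a-x)/(2EI)  [x≤a] = -12·1·(2·3-1)/(2·10000) = -3/1000 rad
Load 2 — uniform load w=9 kN/m over full span:
  θ_2 = -wx(x²-3Lx+3L²)/(6EI) = -9·1·(1²-3·4·1+3·4²)/(6·10000) = -111/20000 rad
Load 3 — point force P=-19 kN at a=8/5 m (b=L-a=12/5):
  θ_3 = -Px(2a-x)/(2EI)  [x≤a] = -(-19)·1·(2·(8/5)-1)/(2·10000) = 209/100000 rad
Load 4 — triangular load w₀=-15 kN/m (0→w₀ over full span):
  θ_4 = (w₀Lx²/4-w₀L²x/3-w₀x⁴/(24L))/EI = ((-15)·4·1²/4-(-15)·4²·1/3-(-15)·1⁴/(24·4))/10000 = 417/64000 rad
Superposition: θ = Σ θ_i = 89/1600000 rad ≈ 0.000056 rad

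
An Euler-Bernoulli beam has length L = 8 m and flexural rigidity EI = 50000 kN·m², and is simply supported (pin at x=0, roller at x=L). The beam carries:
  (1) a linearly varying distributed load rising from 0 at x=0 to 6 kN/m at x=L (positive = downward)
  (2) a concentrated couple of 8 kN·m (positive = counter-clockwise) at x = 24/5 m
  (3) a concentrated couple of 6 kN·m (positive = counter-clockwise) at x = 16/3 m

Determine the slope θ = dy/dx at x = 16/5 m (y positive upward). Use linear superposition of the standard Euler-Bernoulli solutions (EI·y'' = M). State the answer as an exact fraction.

Load 1 — triangular load w₀=6 kN/m (0→w₀ over full span):
  θ_1 = -w₀(7L⁴-30L²x²+15x⁴)/(360LEI) = -6·(7·8⁴-30·8²·(16/5)²+15·(16/5)⁴)/(360·8·50000) = -2584/5859375 rad
Load 2 — applied couple M₀=8 kN·m at a=24/5 m (b=L-a=16/5):
  θ_2 = (M₀x²/(2L)+C₁)/EI  [x≤a] with C₁=M₀(3b²-L²)/(6L)=-416/75 = (8·(16/5)²/(2·8)+(-416/75))/50000 = -2/234375 rad
Load 3 — applied couple M₀=6 kN·m at a=16/3 m (b=L-a=8/3):
  θ_3 = (M₀x²/(2L)+C₁)/EI  [x≤a] with C₁=M₀(3b²-L²)/(6L)=-16/3 = (6·(16/5)²/(2·8)+(-16/3))/50000 = -7/234375 rad
Superposition: θ = Σ θ_i = -2809/5859375 rad ≈ -0.000479 rad

θ(16/5) = -2809/5859375 rad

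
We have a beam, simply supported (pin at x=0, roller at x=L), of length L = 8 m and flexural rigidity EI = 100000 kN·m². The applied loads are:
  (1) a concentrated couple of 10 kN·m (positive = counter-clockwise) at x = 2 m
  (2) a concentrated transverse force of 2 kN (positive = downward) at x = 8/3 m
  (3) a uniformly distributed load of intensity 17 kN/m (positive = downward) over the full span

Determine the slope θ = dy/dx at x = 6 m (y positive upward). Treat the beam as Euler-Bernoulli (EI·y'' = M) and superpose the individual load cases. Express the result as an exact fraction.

θ(6) = 797/324000 rad

Load 1 — applied couple M₀=10 kN·m at a=2 m (b=L-a=6):
  θ_1 = (M₀x²/(2L)-M₀(x-a)+C₁)/EI  [x>a] with C₁=M₀(3b²-L²)/(6L)=55/6 = (10·6²/(2·8)-10·(6-2)+(55/6))/100000 = -1/12000 rad
Load 2 — point force P=2 kN at a=8/3 m (b=L-a=16/3):
  θ_2 = -Pa(2L²-6Lx+3x²+a²)/(6LEI)  [x>a] = -2·(8/3)·(2·8²-6·8·6+3·6²+(8/3)²)/(6·8·100000) = 101/2025000 rad
Load 3 — uniform load w=17 kN/m over full span:
  θ_3 = -w(L³-6Lx²+4x³)/(24EI) = -17·(8³-6·8·6²+4·6³)/(24·100000) = 187/75000 rad
Superposition: θ = Σ θ_i = 797/324000 rad ≈ 0.002460 rad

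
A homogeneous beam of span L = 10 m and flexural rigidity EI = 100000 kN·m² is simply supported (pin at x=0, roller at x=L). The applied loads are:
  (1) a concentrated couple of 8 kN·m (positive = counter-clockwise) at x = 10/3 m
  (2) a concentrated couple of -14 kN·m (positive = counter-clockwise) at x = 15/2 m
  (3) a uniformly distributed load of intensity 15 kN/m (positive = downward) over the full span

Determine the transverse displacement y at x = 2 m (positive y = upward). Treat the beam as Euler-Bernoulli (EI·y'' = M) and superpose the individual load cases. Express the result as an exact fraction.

Load 1 — applied couple M₀=8 kN·m at a=10/3 m (b=L-a=20/3):
  y_1 = (M₀x³/(6L)+C₁x)/EI  [x≤a] with C₁=M₀(3b²-L²)/(6L)=40/9 = (8·2³/(6·10)+(40/9)·2)/100000 = 14/140625 m
Load 2 — applied couple M₀=-14 kN·m at a=15/2 m (b=L-a=5/2):
  y_2 = (M₀x³/(6L)+C₁x)/EI  [x≤a] with C₁=M₀(3b²-L²)/(6L)=455/24 = ((-14)·2³/(6·10)+(455/24)·2)/100000 = 721/2000000 m
Load 3 — uniform load w=15 kN/m over full span:
  y_3 = -wx(L³-2Lx²+x³)/(24EI) = -15·2·(10³-2·10·2²+2³)/(24·100000) = -29/2500 m
Superposition: y = Σ y_i = -200519/18000000 m ≈ -0.011140 m

y(2) = -200519/18000000 m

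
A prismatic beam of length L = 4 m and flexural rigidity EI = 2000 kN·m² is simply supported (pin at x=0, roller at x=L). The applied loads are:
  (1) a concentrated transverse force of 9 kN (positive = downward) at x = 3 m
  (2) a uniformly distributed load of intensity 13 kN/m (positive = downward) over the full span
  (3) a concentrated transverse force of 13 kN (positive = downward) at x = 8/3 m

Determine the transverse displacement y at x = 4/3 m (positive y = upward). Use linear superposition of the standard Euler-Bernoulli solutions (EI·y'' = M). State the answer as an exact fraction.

Load 1 — point force P=9 kN at a=3 m (b=L-a=1):
  y_1 = -Pbx(L²-b²-x²)/(6LEI)  [x≤a] = -9·1·(4/3)·(4²-1²-(4/3)²)/(6·4·2000) = -119/36000 m
Load 2 — uniform load w=13 kN/m over full span:
  y_2 = -wx(L³-2Lx²+x³)/(24EI) = -13·(4/3)·(4³-2·4·(4/3)²+(4/3)³)/(24·2000) = -572/30375 m
Load 3 — point force P=13 kN at a=8/3 m (b=L-a=4/3):
  y_3 = -Pbx(L²-b²-x²)/(6LEI)  [x≤a] = -13·(4/3)·(4/3)·(4²-(4/3)²-(4/3)²)/(6·4·2000) = -182/30375 m
Superposition: y = Σ y_i = -27341/972000 m ≈ -0.028129 m

y(4/3) = -27341/972000 m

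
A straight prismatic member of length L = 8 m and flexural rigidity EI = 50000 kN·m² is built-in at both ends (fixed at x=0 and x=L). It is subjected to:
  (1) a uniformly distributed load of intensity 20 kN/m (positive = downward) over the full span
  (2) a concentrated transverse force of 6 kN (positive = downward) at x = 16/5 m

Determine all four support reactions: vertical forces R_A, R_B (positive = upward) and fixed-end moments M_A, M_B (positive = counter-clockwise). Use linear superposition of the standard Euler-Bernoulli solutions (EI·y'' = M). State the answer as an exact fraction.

Load 1 — uniform load w=20 kN/m over full span:
  R_A = wL/2 = 20·8/2 = 80 kN
  M_A = wL²/12 = 20·8²/12 = 320/3 kN·m
  R_B = wL/2 = 20·8/2 = 80 kN
  M_B = -wL²/12 = -20·8²/12 = -320/3 kN·m
Load 2 — point force P=6 kN at a=16/5 m (b=L-a=24/5):
  R_A = Pb²(3a+b)/L³ = 6·(24/5)²·(3·(16/5)+(24/5))/8³ = 486/125 kN
  M_A = Pab²/L² = 6·(16/5)·(24/5)²/8² = 864/125 kN·m
  R_B = Pa²(a+3b)/L³ = 6·(16/5)²·((16/5)+3·(24/5))/8³ = 264/125 kN
  M_B = -Pa²b/L² = -6·(16/5)²·(24/5)/8² = -576/125 kN·m
Superposition: R_A = 10486/125 kN, M_A = 42592/375 kN·m, R_B = 10264/125 kN, M_B = -41728/375 kN·m

R_A = 10486/125 kN, M_A = 42592/375 kN·m, R_B = 10264/125 kN, M_B = -41728/375 kN·m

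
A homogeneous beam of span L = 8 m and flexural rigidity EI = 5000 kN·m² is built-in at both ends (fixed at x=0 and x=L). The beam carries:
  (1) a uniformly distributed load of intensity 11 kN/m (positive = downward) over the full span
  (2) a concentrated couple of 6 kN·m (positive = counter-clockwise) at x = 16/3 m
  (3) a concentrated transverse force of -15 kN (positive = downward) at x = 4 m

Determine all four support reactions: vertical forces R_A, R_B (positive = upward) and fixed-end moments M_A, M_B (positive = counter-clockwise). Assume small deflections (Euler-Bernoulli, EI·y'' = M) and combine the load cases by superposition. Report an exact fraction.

Load 1 — uniform load w=11 kN/m over full span:
  R_A = wL/2 = 11·8/2 = 44 kN
  M_A = wL²/12 = 11·8²/12 = 176/3 kN·m
  R_B = wL/2 = 11·8/2 = 44 kN
  M_B = -wL²/12 = -11·8²/12 = -176/3 kN·m
Load 2 — applied couple M₀=6 kN·m at a=16/3 m (b=L-a=8/3):
  R_A = 6M₀ab/L³ = 6·6·(16/3)·(8/3)/8³ = 1 kN
  M_A = M₀b(2a-b)/L² = 6·(8/3)·(2·(16/3)-(8/3))/8² = 2 kN·m
  R_B = -6M₀ab/L³ = -6·6·(16/3)·(8/3)/8³ = -1 kN
  M_B = M₀a(2b-a)/L² = 6·(16/3)·(2·(8/3)-(16/3))/8² = 0 kN·m
Load 3 — point force P=-15 kN at a=4 m (b=L-a=4):
  R_A = Pb²(3a+b)/L³ = (-15)·4²·(3·4+4)/8³ = -15/2 kN
  M_A = Pab²/L² = (-15)·4·4²/8² = -15 kN·m
  R_B = Pa²(a+3b)/L³ = (-15)·4²·(4+3·4)/8³ = -15/2 kN
  M_B = -Pa²b/L² = -(-15)·4²·4/8² = 15 kN·m
Superposition: R_A = 75/2 kN, M_A = 137/3 kN·m, R_B = 71/2 kN, M_B = -131/3 kN·m

R_A = 75/2 kN, M_A = 137/3 kN·m, R_B = 71/2 kN, M_B = -131/3 kN·m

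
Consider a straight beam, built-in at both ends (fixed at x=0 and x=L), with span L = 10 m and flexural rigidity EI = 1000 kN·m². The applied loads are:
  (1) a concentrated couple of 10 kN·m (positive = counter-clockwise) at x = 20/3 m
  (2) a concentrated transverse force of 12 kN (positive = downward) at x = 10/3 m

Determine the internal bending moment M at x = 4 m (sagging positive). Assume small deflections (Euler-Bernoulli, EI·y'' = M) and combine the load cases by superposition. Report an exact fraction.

M(4) = 106/9 kN·m

Load 1 — applied couple M₀=10 kN·m at a=20/3 m (b=L-a=10/3):
  M_1 = R_Ax - M_A  [x≤a] with R_A=4/3, M_A=10/3 = (4/3)·4 - (10/3) = 2 kN·m
Load 2 — point force P=12 kN at a=10/3 m (b=L-a=20/3):
  M_2 = Pa²(a+3b)(L-x)/L³ - Pa²b/L²  [x>a] = 12·(10/3)²·((10/3)+3·(20/3))·(10-4)/10³ - 12·(10/3)²·(20/3)/10² = 88/9 kN·m
Superposition: M = Σ M_i = 106/9 kN·m ≈ 11.777778 kN·m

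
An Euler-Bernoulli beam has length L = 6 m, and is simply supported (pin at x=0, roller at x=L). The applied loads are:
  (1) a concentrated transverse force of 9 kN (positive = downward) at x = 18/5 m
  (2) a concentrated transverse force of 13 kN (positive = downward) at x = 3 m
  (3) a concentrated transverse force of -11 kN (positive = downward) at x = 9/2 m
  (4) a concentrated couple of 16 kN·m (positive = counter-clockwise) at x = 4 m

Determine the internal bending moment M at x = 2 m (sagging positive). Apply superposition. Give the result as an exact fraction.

Load 1 — point force P=9 kN at a=18/5 m (b=L-a=12/5):
  M_1 = Pbx/L  [x≤a] = 9·(12/5)·2/6 = 36/5 kN·m
Load 2 — point force P=13 kN at a=3 m (b=L-a=3):
  M_2 = Pbx/L  [x≤a] = 13·3·2/6 = 13 kN·m
Load 3 — point force P=-11 kN at a=9/2 m (b=L-a=3/2):
  M_3 = Pbx/L  [x≤a] = (-11)·(3/2)·2/6 = -11/2 kN·m
Load 4 — applied couple M₀=16 kN·m at a=4 m (b=L-a=2):
  M_4 = M₀x/L  [x≤a] = 16·2/6 = 16/3 kN·m
Superposition: M = Σ M_i = 601/30 kN·m ≈ 20.033333 kN·m

M(2) = 601/30 kN·m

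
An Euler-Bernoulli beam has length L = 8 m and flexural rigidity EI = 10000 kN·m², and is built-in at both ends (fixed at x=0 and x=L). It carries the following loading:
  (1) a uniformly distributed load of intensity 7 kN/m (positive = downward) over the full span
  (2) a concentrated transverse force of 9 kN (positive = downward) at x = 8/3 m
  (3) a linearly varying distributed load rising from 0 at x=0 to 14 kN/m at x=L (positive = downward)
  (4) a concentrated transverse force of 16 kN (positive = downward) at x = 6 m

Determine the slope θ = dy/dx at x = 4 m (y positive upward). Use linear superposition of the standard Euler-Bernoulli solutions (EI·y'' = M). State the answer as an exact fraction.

Load 1 — uniform load w=7 kN/m over full span:
  θ_1 = -wx(L-x)(L-2x)/(12EI) = -7·4·(8-4)·(8-2·4)/(12·10000) = 0 rad
Load 2 — point force P=9 kN at a=8/3 m (b=L-a=16/3):
  θ_2 = Pa²(L-x)(2bL-(3b+a)(L-x))/(2L³EI)  [x>a] = 9·(8/3)²·(8-4)·(2·(16/3)·8-(3·(16/3)+(8/3))·(8-4))/(2·8³·10000) = 1/3750 rad
Load 3 — triangular load w₀=14 kN/m (0→w₀ over full span):
  θ_3 = -w₀(2x(L-x)(L-2x)(x+2L)+x²(L-x)²)/(120LEI) = -14·(2·4·(8-4)·(8-2·4)·(4+2·8)+4²·(8-4)²)/(120·8·10000) = -7/18750 rad
Load 4 — point force P=16 kN at a=6 m (b=L-a=2):
  θ_4 = -Pb²x(2aL-(3a+b)x)/(2L³EI)  [x≤a] = -16·2²·4·(2·6·8-(3·6+2)·4)/(2·8³·10000) = -1/2500 rad
Superposition: θ = Σ θ_i = -19/37500 rad ≈ -0.000507 rad

θ(4) = -19/37500 rad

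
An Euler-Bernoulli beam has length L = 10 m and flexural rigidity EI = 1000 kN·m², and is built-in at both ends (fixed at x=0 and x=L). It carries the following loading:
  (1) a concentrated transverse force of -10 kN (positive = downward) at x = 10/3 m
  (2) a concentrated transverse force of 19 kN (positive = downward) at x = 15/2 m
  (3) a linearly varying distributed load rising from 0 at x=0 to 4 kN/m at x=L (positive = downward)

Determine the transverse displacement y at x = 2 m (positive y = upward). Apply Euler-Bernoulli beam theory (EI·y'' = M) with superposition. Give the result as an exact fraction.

y(2) = -417131/32400000 m

Load 1 — point force P=-10 kN at a=10/3 m (b=L-a=20/3):
  y_1 = -Pb²x²(3aL-(3a+b)x)/(6L³EI)  [x≤a] = -(-10)·(20/3)²·2²·(3·(10/3)·10-(3·(10/3)+(20/3))·2)/(6·10³·1000) = 8/405 m
Load 2 — point force P=19 kN at a=15/2 m (b=L-a=5/2):
  y_2 = -Pb²x²(3aL-(3a+b)x)/(6L³EI)  [x≤a] = -19·(5/2)²·2²·(3·(15/2)·10-(3·(15/2)+(5/2))·2)/(6·10³·1000) = -133/9600 m
Load 3 — triangular load w₀=4 kN/m (0→w₀ over full span):
  y_3 = -w₀x²(L-x)²(x+2L)/(120LEI) = -4·2²·(10-2)²·(2+2·10)/(120·10·1000) = -176/9375 m
Superposition: y = Σ y_i = -417131/32400000 m ≈ -0.012874 m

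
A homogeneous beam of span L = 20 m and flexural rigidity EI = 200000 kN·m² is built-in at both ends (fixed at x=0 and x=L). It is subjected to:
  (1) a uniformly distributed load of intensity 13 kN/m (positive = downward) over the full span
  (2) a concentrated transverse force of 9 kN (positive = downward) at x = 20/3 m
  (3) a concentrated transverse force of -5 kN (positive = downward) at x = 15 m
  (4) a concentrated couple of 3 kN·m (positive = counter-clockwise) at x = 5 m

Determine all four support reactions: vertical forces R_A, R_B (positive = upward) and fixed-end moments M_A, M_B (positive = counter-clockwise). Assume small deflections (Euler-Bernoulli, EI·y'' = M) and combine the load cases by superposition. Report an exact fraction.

Load 1 — uniform load w=13 kN/m over full span:
  R_A = wL/2 = 13·20/2 = 130 kN
  M_A = wL²/12 = 13·20²/12 = 1300/3 kN·m
  R_B = wL/2 = 13·20/2 = 130 kN
  M_B = -wL²/12 = -13·20²/12 = -1300/3 kN·m
Load 2 — point force P=9 kN at a=20/3 m (b=L-a=40/3):
  R_A = Pb²(3a+b)/L³ = 9·(40/3)²·(3·(20/3)+(40/3))/20³ = 20/3 kN
  M_A = Pab²/L² = 9·(20/3)·(40/3)²/20² = 80/3 kN·m
  R_B = Pa²(a+3b)/L³ = 9·(20/3)²·((20/3)+3·(40/3))/20³ = 7/3 kN
  M_B = -Pa²b/L² = -9·(20/3)²·(40/3)/20² = -40/3 kN·m
Load 3 — point force P=-5 kN at a=15 m (b=L-a=5):
  R_A = Pb²(3a+b)/L³ = (-5)·5²·(3·15+5)/20³ = -25/32 kN
  M_A = Pab²/L² = (-5)·15·5²/20² = -75/16 kN·m
  R_B = Pa²(a+3b)/L³ = (-5)·15²·(15+3·5)/20³ = -135/32 kN
  M_B = -Pa²b/L² = -(-5)·15²·5/20² = 225/16 kN·m
Load 4 — applied couple M₀=3 kN·m at a=5 m (b=L-a=15):
  R_A = 6M₀ab/L³ = 6·3·5·15/20³ = 27/160 kN
  M_A = M₀b(2a-b)/L² = 3·15·(2·5-15)/20² = -9/16 kN·m
  R_B = -6M₀ab/L³ = -6·3·5·15/20³ = -27/160 kN
  M_B = M₀a(2b-a)/L² = 3·5·(2·15-5)/20² = 15/16 kN·m
Superposition: R_A = 32653/240 kN, M_A = 1819/4 kN·m, R_B = 30707/240 kN, M_B = -1295/3 kN·m

R_A = 32653/240 kN, M_A = 1819/4 kN·m, R_B = 30707/240 kN, M_B = -1295/3 kN·m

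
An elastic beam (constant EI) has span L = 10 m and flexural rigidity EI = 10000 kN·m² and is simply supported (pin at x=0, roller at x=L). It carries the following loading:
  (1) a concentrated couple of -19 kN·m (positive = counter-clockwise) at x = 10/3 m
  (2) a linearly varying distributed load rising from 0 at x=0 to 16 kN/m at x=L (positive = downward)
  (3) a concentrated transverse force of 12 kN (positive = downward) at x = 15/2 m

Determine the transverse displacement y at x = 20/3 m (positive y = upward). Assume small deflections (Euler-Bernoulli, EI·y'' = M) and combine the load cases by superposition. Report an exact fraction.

Load 1 — applied couple M₀=-19 kN·m at a=10/3 m (b=L-a=20/3):
  y_1 = (M₀x³/(6L)-M₀(x-a)²/2+C₁x)/EI  [x>a] with C₁=M₀(3b²-L²)/(6L)=-95/9 = ((-19)·(20/3)³/(6·10)-(-19)·((20/3)-(10/3))²/2+(-95/9)·(20/3))/10000 = -19/3240 m
Load 2 — triangular load w₀=16 kN/m (0→w₀ over full span):
  y_2 = -w₀x(7L⁴-10L²x²+3x⁴)/(360LEI) = -16·(20/3)·(7·10⁴-10·10²·(20/3)²+3·(20/3)⁴)/(360·10·10000) = -68/729 m
Load 3 — point force P=12 kN at a=15/2 m (b=L-a=5/2):
  y_3 = -Pbx(L²-b²-x²)/(6LEI)  [x≤a] = -12·(5/2)·(20/3)·(10²-(5/2)²-(20/3)²)/(6·10·10000) = -71/4320 m
Superposition: y = Σ y_i = -13481/116640 m ≈ -0.115578 m

y(20/3) = -13481/116640 m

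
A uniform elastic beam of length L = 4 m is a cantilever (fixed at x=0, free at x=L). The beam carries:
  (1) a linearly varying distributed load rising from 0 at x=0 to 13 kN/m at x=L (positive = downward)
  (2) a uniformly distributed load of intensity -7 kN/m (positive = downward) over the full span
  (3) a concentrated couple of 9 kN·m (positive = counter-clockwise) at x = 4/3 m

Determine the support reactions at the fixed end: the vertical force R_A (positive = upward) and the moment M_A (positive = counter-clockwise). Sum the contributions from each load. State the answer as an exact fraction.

R_A = -2 kN, M_A = 13/3 kN·m

Load 1 — triangular load w₀=13 kN/m (0→w₀ over full span):
  R_A = w₀L/2 = 13·4/2 = 26 kN
  M_A = w₀L²/3 = 13·4²/3 = 208/3 kN·m
Load 2 — uniform load w=-7 kN/m over full span:
  R_A = wL = (-7)·4 = -28 kN
  M_A = wL²/2 = (-7)·4²/2 = -56 kN·m
Load 3 — applied couple M₀=9 kN·m at a=4/3 m (b=L-a=8/3):
  R_A = 0 kN
  M_A = -M₀ = -9 kN·m
Superposition: R_A = -2 kN, M_A = 13/3 kN·m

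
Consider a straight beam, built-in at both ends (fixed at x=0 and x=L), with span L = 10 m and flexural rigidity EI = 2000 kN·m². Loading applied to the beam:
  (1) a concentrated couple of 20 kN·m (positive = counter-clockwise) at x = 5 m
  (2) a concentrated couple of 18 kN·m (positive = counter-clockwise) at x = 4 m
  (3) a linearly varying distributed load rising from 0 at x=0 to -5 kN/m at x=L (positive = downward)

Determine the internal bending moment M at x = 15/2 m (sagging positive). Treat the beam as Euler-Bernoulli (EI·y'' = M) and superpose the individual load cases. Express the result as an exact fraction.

Load 1 — applied couple M₀=20 kN·m at a=5 m (b=L-a=5):
  M_1 = R_Ax - M_A - M₀  [x>a] with R_A=3, M_A=5 = 3·(15/2) - 5 - 20 = -5/2 kN·m
Load 2 — applied couple M₀=18 kN·m at a=4 m (b=L-a=6):
  M_2 = R_Ax - M_A - M₀  [x>a] with R_A=324/125, M_A=54/25 = (324/125)·(15/2) - (54/25) - 18 = -18/25 kN·m
Load 3 — triangular load w₀=-5 kN/m (0→w₀ over full span):
  M_3 = 3w₀Lx/20 - w₀L²/30 - w₀x³/(6L) = 3·(-5)·10·(15/2)/20 - (-5)·10²/30 - (-5)·(15/2)³/(6·10) = -425/96 kN·m
Superposition: M = Σ M_i = -18353/2400 kN·m ≈ -7.647083 kN·m

M(15/2) = -18353/2400 kN·m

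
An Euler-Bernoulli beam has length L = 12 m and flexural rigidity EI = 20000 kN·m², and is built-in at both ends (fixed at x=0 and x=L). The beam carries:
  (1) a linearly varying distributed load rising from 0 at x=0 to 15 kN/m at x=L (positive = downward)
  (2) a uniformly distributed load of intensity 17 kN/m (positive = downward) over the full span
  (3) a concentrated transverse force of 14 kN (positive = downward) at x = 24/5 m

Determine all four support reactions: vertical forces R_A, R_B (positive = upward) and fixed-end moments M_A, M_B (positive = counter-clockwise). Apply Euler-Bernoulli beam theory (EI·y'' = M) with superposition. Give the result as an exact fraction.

R_A = 17259/125 kN, M_A = 37524/125 kN·m, R_B = 21241/125 kN, M_B = -41016/125 kN·m

Load 1 — triangular load w₀=15 kN/m (0→w₀ over full span):
  R_A = 3w₀L/20 = 3·15·12/20 = 27 kN
  M_A = w₀L²/30 = 15·12²/30 = 72 kN·m
  R_B = 7w₀L/20 = 7·15·12/20 = 63 kN
  M_B = -w₀L²/20 = -15·12²/20 = -108 kN·m
Load 2 — uniform load w=17 kN/m over full span:
  R_A = wL/2 = 17·12/2 = 102 kN
  M_A = wL²/12 = 17·12²/12 = 204 kN·m
  R_B = wL/2 = 17·12/2 = 102 kN
  M_B = -wL²/12 = -17·12²/12 = -204 kN·m
Load 3 — point force P=14 kN at a=24/5 m (b=L-a=36/5):
  R_A = Pb²(3a+b)/L³ = 14·(36/5)²·(3·(24/5)+(36/5))/12³ = 1134/125 kN
  M_A = Pab²/L² = 14·(24/5)·(36/5)²/12² = 3024/125 kN·m
  R_B = Pa²(a+3b)/L³ = 14·(24/5)²·((24/5)+3·(36/5))/12³ = 616/125 kN
  M_B = -Pa²b/L² = -14·(24/5)²·(36/5)/12² = -2016/125 kN·m
Superposition: R_A = 17259/125 kN, M_A = 37524/125 kN·m, R_B = 21241/125 kN, M_B = -41016/125 kN·m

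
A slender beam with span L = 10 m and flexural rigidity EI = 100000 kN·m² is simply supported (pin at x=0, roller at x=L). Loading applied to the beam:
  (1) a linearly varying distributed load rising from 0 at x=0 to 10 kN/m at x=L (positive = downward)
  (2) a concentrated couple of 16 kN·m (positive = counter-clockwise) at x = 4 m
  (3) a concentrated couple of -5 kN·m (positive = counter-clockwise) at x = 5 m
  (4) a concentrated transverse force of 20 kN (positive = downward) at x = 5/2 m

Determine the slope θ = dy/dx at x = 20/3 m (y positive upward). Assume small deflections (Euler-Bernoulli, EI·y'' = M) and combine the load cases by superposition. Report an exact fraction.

Load 1 — triangular load w₀=10 kN/m (0→w₀ over full span):
  θ_1 = -w₀(7L⁴-30L²x²+15x⁴)/(360LEI) = -10·(7·10⁴-30·10²·(20/3)²+15·(20/3)⁴)/(360·10·100000) = 91/97200 rad
Load 2 — applied couple M₀=16 kN·m at a=4 m (b=L-a=6):
  θ_2 = (M₀x²/(2L)-M₀(x-a)+C₁)/EI  [x>a] with C₁=M₀(3b²-L²)/(6L)=32/15 = (16·(20/3)²/(2·10)-16·((20/3)-4)+(32/15))/100000 = -7/140625 rad
Load 3 — applied couple M₀=-5 kN·m at a=5 m (b=L-a=5):
  θ_3 = (M₀x²/(2L)-M₀(x-a)+C₁)/EI  [x>a] with C₁=M₀(3b²-L²)/(6L)=25/12 = ((-5)·(20/3)²/(2·10)-(-5)·((20/3)-5)+(25/12))/100000 = -1/144000 rad
Load 4 — point force P=20 kN at a=5/2 m (b=L-a=15/2):
  θ_4 = -Pa(2L²-6Lx+3x²+a²)/(6LEI)  [x>a] = -20·(5/2)·(2·10²-6·10·(20/3)+3·(20/3)²+(5/2)²)/(6·10·100000) = 29/57600 rad
Superposition: θ = Σ θ_i = 1344241/972000000 rad ≈ 0.001383 rad

θ(20/3) = 1344241/972000000 rad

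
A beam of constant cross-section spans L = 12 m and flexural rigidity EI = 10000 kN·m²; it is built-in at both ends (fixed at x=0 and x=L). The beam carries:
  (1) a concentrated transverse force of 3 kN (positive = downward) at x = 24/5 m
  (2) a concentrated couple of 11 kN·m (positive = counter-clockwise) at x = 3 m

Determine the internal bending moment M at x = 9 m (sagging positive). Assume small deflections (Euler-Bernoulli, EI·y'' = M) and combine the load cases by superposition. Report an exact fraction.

Load 1 — point force P=3 kN at a=24/5 m (b=L-a=36/5):
  M_1 = Pa²(a+3b)(L-x)/L³ - Pa²b/L²  [x>a] = 3·(24/5)²·((24/5)+3·(36/5))·(12-9)/12³ - 3·(24/5)²·(36/5)/12² = -36/125 kN·m
Load 2 — applied couple M₀=11 kN·m at a=3 m (b=L-a=9):
  M_2 = R_Ax - M_A - M₀  [x>a] with R_A=33/32, M_A=-33/16 = (33/32)·9 - (-33/16) - 11 = 11/32 kN·m
Superposition: M = Σ M_i = 223/4000 kN·m ≈ 0.055750 kN·m

M(9) = 223/4000 kN·m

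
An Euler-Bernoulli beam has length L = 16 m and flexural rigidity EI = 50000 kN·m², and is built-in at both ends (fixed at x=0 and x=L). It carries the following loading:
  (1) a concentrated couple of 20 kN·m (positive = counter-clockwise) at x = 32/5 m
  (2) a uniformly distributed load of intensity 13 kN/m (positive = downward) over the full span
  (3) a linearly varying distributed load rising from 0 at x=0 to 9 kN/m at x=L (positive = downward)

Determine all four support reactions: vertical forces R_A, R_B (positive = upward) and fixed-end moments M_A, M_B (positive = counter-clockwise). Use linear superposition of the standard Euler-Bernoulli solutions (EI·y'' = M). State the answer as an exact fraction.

Load 1 — applied couple M₀=20 kN·m at a=32/5 m (b=L-a=48/5):
  R_A = 6M₀ab/L³ = 6·20·(32/5)·(48/5)/16³ = 9/5 kN
  M_A = M₀b(2a-b)/L² = 20·(48/5)·(2·(32/5)-(48/5))/16² = 12/5 kN·m
  R_B = -6M₀ab/L³ = -6·20·(32/5)·(48/5)/16³ = -9/5 kN
  M_B = M₀a(2b-a)/L² = 20·(32/5)·(2·(48/5)-(32/5))/16² = 32/5 kN·m
Load 2 — uniform load w=13 kN/m over full span:
  R_A = wL/2 = 13·16/2 = 104 kN
  M_A = wL²/12 = 13·16²/12 = 832/3 kN·m
  R_B = wL/2 = 13·16/2 = 104 kN
  M_B = -wL²/12 = -13·16²/12 = -832/3 kN·m
Load 3 — triangular load w₀=9 kN/m (0→w₀ over full span):
  R_A = 3w₀L/20 = 3·9·16/20 = 108/5 kN
  M_A = w₀L²/30 = 9·16²/30 = 384/5 kN·m
  R_B = 7w₀L/20 = 7·9·16/20 = 252/5 kN
  M_B = -w₀L²/20 = -9·16²/20 = -576/5 kN·m
Superposition: R_A = 637/5 kN, M_A = 5348/15 kN·m, R_B = 763/5 kN, M_B = -5792/15 kN·m

R_A = 637/5 kN, M_A = 5348/15 kN·m, R_B = 763/5 kN, M_B = -5792/15 kN·m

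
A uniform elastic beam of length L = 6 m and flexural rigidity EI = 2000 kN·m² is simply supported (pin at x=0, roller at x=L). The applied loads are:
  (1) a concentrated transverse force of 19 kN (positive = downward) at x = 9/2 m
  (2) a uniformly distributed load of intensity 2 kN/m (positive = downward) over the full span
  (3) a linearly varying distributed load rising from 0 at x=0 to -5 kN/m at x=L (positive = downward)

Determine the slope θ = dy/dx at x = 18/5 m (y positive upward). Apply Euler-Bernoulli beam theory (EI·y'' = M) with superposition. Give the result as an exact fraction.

θ(18/5) = 3057/1600000 rad

Load 1 — point force P=19 kN at a=9/2 m (b=L-a=3/2):
  θ_1 = -Pb(L²-b²-3x²)/(6LEI)  [x≤a] = -19·(3/2)·(6²-(3/2)²-3·(18/5)²)/(6·6·2000) = 3249/1600000 rad
Load 2 — uniform load w=2 kN/m over full span:
  θ_2 = -w(L³-6Lx²+4x³)/(24EI) = -2·(6³-6·6·(18/5)²+4·(18/5)³)/(24·2000) = 333/125000 rad
Load 3 — triangular load w₀=-5 kN/m (0→w₀ over full span):
  θ_3 = -w₀(7L⁴-30L²x²+15x⁴)/(360LEI) = -(-5)·(7·6⁴-30·6²·(18/5)²+15·(18/5)⁴)/(360·6·2000) = -87/31250 rad
Superposition: θ = Σ θ_i = 3057/1600000 rad ≈ 0.001911 rad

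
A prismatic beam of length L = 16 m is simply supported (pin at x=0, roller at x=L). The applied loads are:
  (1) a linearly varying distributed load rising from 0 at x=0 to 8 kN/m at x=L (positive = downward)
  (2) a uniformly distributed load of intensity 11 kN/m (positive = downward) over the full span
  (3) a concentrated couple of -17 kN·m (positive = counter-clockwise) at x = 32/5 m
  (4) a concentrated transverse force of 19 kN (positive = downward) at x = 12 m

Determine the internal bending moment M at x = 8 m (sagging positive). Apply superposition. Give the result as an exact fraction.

Load 1 — triangular load w₀=8 kN/m (0→w₀ over full span):
  M_1 = w₀Lx/6 - w₀x³/(6L) = 8·16·8/6 - 8·8³/(6·16) = 128 kN·m
Load 2 — uniform load w=11 kN/m over full span:
  M_2 = wx(L-x)/2 = 11·8·(16-8)/2 = 352 kN·m
Load 3 — applied couple M₀=-17 kN·m at a=32/5 m (b=L-a=48/5):
  M_3 = M₀x/L - M₀  [x>a] = (-17)·8/16 - (-17) = 17/2 kN·m
Load 4 — point force P=19 kN at a=12 m (b=L-a=4):
  M_4 = Pbx/L  [x≤a] = 19·4·8/16 = 38 kN·m
Superposition: M = Σ M_i = 1053/2 kN·m ≈ 526.500000 kN·m

M(8) = 1053/2 kN·m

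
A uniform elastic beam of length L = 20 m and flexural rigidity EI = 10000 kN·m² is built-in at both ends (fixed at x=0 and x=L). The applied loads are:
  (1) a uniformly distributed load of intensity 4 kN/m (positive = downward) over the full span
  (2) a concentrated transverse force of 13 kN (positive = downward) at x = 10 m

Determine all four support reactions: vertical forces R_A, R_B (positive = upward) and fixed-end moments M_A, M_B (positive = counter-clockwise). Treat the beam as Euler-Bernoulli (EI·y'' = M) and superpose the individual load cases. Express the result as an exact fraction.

R_A = 93/2 kN, M_A = 995/6 kN·m, R_B = 93/2 kN, M_B = -995/6 kN·m

Load 1 — uniform load w=4 kN/m over full span:
  R_A = wL/2 = 4·20/2 = 40 kN
  M_A = wL²/12 = 4·20²/12 = 400/3 kN·m
  R_B = wL/2 = 4·20/2 = 40 kN
  M_B = -wL²/12 = -4·20²/12 = -400/3 kN·m
Load 2 — point force P=13 kN at a=10 m (b=L-a=10):
  R_A = Pb²(3a+b)/L³ = 13·10²·(3·10+10)/20³ = 13/2 kN
  M_A = Pab²/L² = 13·10·10²/20² = 65/2 kN·m
  R_B = Pa²(a+3b)/L³ = 13·10²·(10+3·10)/20³ = 13/2 kN
  M_B = -Pa²b/L² = -13·10²·10/20² = -65/2 kN·m
Superposition: R_A = 93/2 kN, M_A = 995/6 kN·m, R_B = 93/2 kN, M_B = -995/6 kN·m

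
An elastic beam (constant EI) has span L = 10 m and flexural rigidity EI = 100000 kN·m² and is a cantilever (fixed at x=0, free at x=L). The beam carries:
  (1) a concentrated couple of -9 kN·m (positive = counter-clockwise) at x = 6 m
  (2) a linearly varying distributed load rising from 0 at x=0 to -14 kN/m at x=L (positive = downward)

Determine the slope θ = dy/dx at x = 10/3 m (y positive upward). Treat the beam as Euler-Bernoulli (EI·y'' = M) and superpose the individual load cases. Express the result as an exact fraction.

θ(10/3) = 6949/607500 rad

Load 1 — applied couple M₀=-9 kN·m at a=6 m (b=L-a=4):
  θ_1 = M₀x/EI  [x≤a] = (-9)·(10/3)/100000 = -3/10000 rad
Load 2 — triangular load w₀=-14 kN/m (0→w₀ over full span):
  θ_2 = (w₀Lx²/4-w₀L²x/3-w₀x⁴/(24L))/EI = ((-14)·10·(10/3)²/4-(-14)·10²·(10/3)/3-(-14)·(10/3)⁴/(24·10))/100000 = 1141/97200 rad
Superposition: θ = Σ θ_i = 6949/607500 rad ≈ 0.011439 rad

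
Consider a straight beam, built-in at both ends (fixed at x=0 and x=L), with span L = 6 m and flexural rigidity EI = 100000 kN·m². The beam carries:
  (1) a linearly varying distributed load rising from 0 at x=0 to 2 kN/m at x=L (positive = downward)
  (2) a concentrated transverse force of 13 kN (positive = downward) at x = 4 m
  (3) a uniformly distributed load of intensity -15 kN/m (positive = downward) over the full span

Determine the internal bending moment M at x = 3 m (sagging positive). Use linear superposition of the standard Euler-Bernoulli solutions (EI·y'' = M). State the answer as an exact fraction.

Load 1 — triangular load w₀=2 kN/m (0→w₀ over full span):
  M_1 = 3w₀Lx/20 - w₀L²/30 - w₀x³/(6L) = 3·2·6·3/20 - 2·6²/30 - 2·3³/(6·6) = 3/2 kN·m
Load 2 — point force P=13 kN at a=4 m (b=L-a=2):
  M_2 = Pb²(3a+b)x/L³ - Pab²/L²  [x≤a] = 13·2²·(3·4+2)·3/6³ - 13·4·2²/6² = 13/3 kN·m
Load 3 — uniform load w=-15 kN/m over full span:
  M_3 = wLx/2 - wL²/12 - wx²/2 = (-15)·6·3/2 - (-15)·6²/12 - (-15)·3²/2 = -45/2 kN·m
Superposition: M = Σ M_i = -50/3 kN·m ≈ -16.666667 kN·m

M(3) = -50/3 kN·m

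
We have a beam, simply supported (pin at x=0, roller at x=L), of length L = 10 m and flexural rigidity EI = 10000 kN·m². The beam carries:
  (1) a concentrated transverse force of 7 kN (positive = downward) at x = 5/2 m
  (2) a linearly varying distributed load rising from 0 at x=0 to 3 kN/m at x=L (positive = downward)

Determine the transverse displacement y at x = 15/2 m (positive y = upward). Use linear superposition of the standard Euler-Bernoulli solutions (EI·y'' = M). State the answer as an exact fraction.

y(15/2) = -2569/122880 m

Load 1 — point force P=7 kN at a=5/2 m (b=L-a=15/2):
  y_1 = -Pa(L-x)(2Lx-a²-x²)/(6LEI)  [x>a] = -7·(5/2)·(10-(15/2))·(2·10·(15/2)-(5/2)²-(15/2)²)/(6·10·10000) = -49/7680 m
Load 2 — triangular load w₀=3 kN/m (0→w₀ over full span):
  y_2 = -w₀x(7L⁴-10L²x²+3x⁴)/(360LEI) = -3·(15/2)·(7·10⁴-10·10²·(15/2)²+3·(15/2)⁴)/(360·10·10000) = -119/8192 m
Superposition: y = Σ y_i = -2569/122880 m ≈ -0.020907 m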